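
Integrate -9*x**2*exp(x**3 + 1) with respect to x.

Let u = x**3 + 1, so du = (3*x**2) dx.
Rewriting, the integral becomes -3·∫ e^u du = -3·e^u.
Substituting back, u = x**3 + 1.

-3*exp(x**3 + 1) + C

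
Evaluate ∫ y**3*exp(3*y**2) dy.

(3*y**2 - 1)*exp(3*y**2)/18 + C

Let u = y², du = 2y dy; rewrite as (1/2)∫ u^1·exp(3u) du.
Now integrate by parts 1 time.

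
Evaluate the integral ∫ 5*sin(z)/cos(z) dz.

-5*log(cos(z)) + C

Let u = cos(z), so du = (-sin(z)) dz.
Rewriting, the integral becomes -5·∫ 1/u du = -5·log(u).
Substituting back, u = cos(z).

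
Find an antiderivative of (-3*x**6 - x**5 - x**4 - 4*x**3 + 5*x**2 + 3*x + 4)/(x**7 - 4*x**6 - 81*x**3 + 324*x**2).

log(x)/81 - 858*log(x - 4)/175 + 2561*log(x - 3)/972 - 1877*log(x + 3)/6804 - 1897*log(x**2 + 9)/8100 - 4319*atan(x/3)/6075 - 1/(81*x) + C

Factor the denominator: x**2*(x - 4)*(x - 3)*(x + 3)*(x**2 + 9).
Partial-fraction decomposition: -7*(271*x + 1234)/(4050*(x**2 + 9)) - 1877/(6804*(x + 3)) + 2561/(972*(x - 3)) - 858/(175*(x - 4)) + 1/(81*x) + 1/(81*x**2).
Integrate each term; A/(x−a) gives A·log|x−a|; the (Bx+D)/(x²+p²) term gives a log and an atan.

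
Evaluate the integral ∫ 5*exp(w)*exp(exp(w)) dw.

Let u = exp(w), so du = (exp(w)) dw.
Rewriting, the integral becomes 5·∫ e^u du = 5·e^u.
Substituting back, u = exp(w).

5*exp(exp(w)) + C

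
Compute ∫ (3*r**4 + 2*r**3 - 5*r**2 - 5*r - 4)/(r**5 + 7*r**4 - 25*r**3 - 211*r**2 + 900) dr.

657*log(r - 5)/880 - log(r - 2)/28 + 31*log(r + 3)/48 - 1521*log(r + 5)/140 + 1651*log(r + 6)/132 + C

Factor the denominator: (r - 5)*(r - 2)*(r + 3)*(r + 5)*(r + 6).
Partial-fraction decomposition: 1651/(132*(r + 6)) - 1521/(140*(r + 5)) + 31/(48*(r + 3)) - 1/(28*(r - 2)) + 657/(880*(r - 5)).
Integrate each term: A/(r−a) contributes A·log|r−a|.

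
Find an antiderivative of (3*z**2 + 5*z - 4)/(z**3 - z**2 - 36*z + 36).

Factor the denominator: (z - 6)*(z - 1)*(z + 6).
Partial-fraction decomposition: 37/(42*(z + 6)) - 4/(35*(z - 1)) + 67/(30*(z - 6)).
Integrate each term: A/(z−a) contributes A·log|z−a|.

67*log(z - 6)/30 - 4*log(z - 1)/35 + 37*log(z + 6)/42 + C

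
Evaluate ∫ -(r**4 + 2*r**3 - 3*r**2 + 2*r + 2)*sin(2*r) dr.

Use integration by parts with u = r**4 + 2*r**3 - 3*r**2 + 2*r + 2, dv = -sin(2*r) dr, so v = cos(2*r)/2.
Apply parts 4 times (tabular method): alternate signs, differentiate u down to 0, integrate dv up.

r**4*cos(2*r)/2 - r**3*sin(2*r) + r**3*cos(2*r) - 3*r**2*sin(2*r)/2 - 3*r**2*cos(2*r) + 3*r*sin(2*r) - r*cos(2*r)/2 + sin(2*r)/4 + 5*cos(2*r)/2 + C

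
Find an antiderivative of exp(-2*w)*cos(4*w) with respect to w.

exp(-2*w)*sin(4*w)/5 - exp(-2*w)*cos(4*w)/10 + C

Let I denote the integral. Integrate by parts with u = cos(4*w), dv = exp(-2*w) dw, so v = -exp(-2*w)/2: I = -exp(-2*w)*cos(4*w)/2 − 2·∫ exp(-2*w)*sin(4*w) dw.
Apply parts again with u = sin(4*w), dv = exp(-2*w) dw: ∫ exp(-2*w)*sin(4*w) dw = -exp(-2*w)*sin(4*w)/2 + 2·I. Substituting back brings back I: I = exp(-2*w)*sin(4*w) - exp(-2*w)*cos(4*w)/2 − 4·I.
Solving for I: (1 + 4)·I equals the remaining terms, so I = (1/5)·(exp(-2*w)*sin(4*w) - exp(-2*w)*cos(4*w)/2).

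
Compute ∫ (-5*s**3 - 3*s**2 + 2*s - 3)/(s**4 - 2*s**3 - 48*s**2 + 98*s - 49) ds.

-617*log(s - 7)/168 + 155*log(s - 1)/384 - 1551*log(s + 7)/896 - 3/(16*s - 16) + C

Factor the denominator: (s - 7)*(s - 1)**2*(s + 7).
Partial-fraction decomposition: -1551/(896*(s + 7)) + 155/(384*(s - 1)) + 3/(16*(s - 1)**2) - 617/(168*(s - 7)).
Integrate each term; A/(s−a) gives A·log|s−a|; A/(s−a)² gives −A/(s−a).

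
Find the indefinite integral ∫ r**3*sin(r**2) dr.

-r**2*cos(r**2)/2 + sin(r**2)/2 + C

Let u = r², du = 2r dr; rewrite as (1/2)∫ u^1·sin(1u) du.
Now integrate by parts 1 time.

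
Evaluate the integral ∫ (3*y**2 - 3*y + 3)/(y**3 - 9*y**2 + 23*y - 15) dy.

63*log(y - 5)/8 - 21*log(y - 3)/4 + 3*log(y - 1)/8 + C

Factor the denominator: (y - 5)*(y - 3)*(y - 1).
Partial-fraction decomposition: 3/(8*(y - 1)) - 21/(4*(y - 3)) + 63/(8*(y - 5)).
Integrate each term: A/(y−a) contributes A·log|y−a|.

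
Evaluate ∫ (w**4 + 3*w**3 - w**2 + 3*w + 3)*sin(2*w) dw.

-w**4*cos(2*w)/2 + w**3*sin(2*w) - 3*w**3*cos(2*w)/2 + 9*w**2*sin(2*w)/4 + 2*w**2*cos(2*w) - 2*w*sin(2*w) + 3*w*cos(2*w)/4 - 3*sin(2*w)/8 - 5*cos(2*w)/2 + C

Use integration by parts with u = w**4 + 3*w**3 - w**2 + 3*w + 3, dv = sin(2*w) dw, so v = -cos(2*w)/2.
Apply parts 4 times (tabular method): alternate signs, differentiate u down to 0, integrate dv up.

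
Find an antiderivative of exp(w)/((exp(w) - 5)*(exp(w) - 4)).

log(exp(w) - 5) - log(exp(w) - 4) + C

Let u = e^w, du = e^w dw.
The integral becomes ∫ du/((u-5)(u-4)); decompose into partial fractions.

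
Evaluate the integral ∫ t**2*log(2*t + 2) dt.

t**3*log(2*t + 2)/3 - t**3/9 + t**2/6 - t/3 + log(t + 1)/3 + C

Use integration by parts with u = log(2*t + 2), dv = t**2 dt.
Then du = 2/(2*t + 2) dt and v = t**3/3.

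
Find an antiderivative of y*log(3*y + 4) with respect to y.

y**2*log(3*y + 4)/2 - y**2/4 + 2*y/3 - 8*log(3*y + 4)/9 + C

Use integration by parts with u = log(3*y + 4), dv = y dy.
Then du = 3/(3*y + 4) dy and v = y**2/2.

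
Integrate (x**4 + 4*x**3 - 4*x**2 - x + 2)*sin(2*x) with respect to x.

Use integration by parts with u = x**4 + 4*x**3 - 4*x**2 - x + 2, dv = sin(2*x) dx, so v = -cos(2*x)/2.
Apply parts 4 times (tabular method): alternate signs, differentiate u down to 0, integrate dv up.

-x**4*cos(2*x)/2 + x**3*sin(2*x) - 2*x**3*cos(2*x) + 3*x**2*sin(2*x) + 7*x**2*cos(2*x)/2 - 7*x*sin(2*x)/2 + 7*x*cos(2*x)/2 - 7*sin(2*x)/4 - 11*cos(2*x)/4 + C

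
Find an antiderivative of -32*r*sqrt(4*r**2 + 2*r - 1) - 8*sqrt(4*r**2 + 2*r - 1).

-8*(4*r**2 + 2*r - 1)**(3/2)/3 + C

Let u = 4*r**2 + 2*r - 1, so du = (8*r + 2) dr.
Rewriting, the integral becomes -4·∫ √u du = -4·(2/3)u^(3/2).
Substituting back, u = 4*r**2 + 2*r - 1.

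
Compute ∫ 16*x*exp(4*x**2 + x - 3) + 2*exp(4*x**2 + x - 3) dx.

2*exp(4*x**2 + x - 3) + C

Let u = 4*x**2 + x - 3, so du = (8*x + 1) dx.
Rewriting, the integral becomes 2·∫ e^u du = 2·e^u.
Substituting back, u = 4*x**2 + x - 3.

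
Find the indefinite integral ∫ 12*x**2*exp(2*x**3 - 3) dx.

2*exp(2*x**3 - 3) + C

Let u = 2*x**3 - 3, so du = (6*x**2) dx.
Rewriting, the integral becomes 2·∫ e^u du = 2·e^u.
Substituting back, u = 2*x**3 - 3.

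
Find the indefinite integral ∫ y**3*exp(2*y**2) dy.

(2*y**2 - 1)*exp(2*y**2)/8 + C

Let u = y², du = 2y dy; rewrite as (1/2)∫ u^1·exp(2u) du.
Now integrate by parts 1 time.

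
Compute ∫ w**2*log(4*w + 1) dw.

w**3*log(4*w + 1)/3 - w**3/9 + w**2/24 - w/48 + log(4*w + 1)/192 + C

Use integration by parts with u = log(4*w + 1), dv = w**2 dw.
Then du = 4/(4*w + 1) dw and v = w**3/3.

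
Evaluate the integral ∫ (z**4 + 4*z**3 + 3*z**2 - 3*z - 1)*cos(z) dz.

Use integration by parts with u = z**4 + 4*z**3 + 3*z**2 - 3*z - 1, dv = cos(z) dz, so v = sin(z).
Apply parts 4 times (tabular method): alternate signs, differentiate u down to 0, integrate dv up.

z**4*sin(z) + 4*z**3*sin(z) + 4*z**3*cos(z) - 9*z**2*sin(z) + 12*z**2*cos(z) - 27*z*sin(z) - 18*z*cos(z) + 17*sin(z) - 27*cos(z) + C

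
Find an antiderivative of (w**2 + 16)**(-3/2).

w/(16*sqrt(w**2 + 16)) + C

Substitute w = 4·tan(θ), so dw = 4·sec(θ)^2 dθ and the radical becomes sqrt(w**2 + 16) = 4·sec(θ) by the Pythagorean identity.
Integrate the resulting trig expression in θ, then back-substitute tan(θ) = w/4, sec(θ) = sqrt(w**2 + 16)/4 (absorbing any constant into C).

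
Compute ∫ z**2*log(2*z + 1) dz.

z**3*log(2*z + 1)/3 - z**3/9 + z**2/12 - z/12 + log(2*z + 1)/24 + C

Use integration by parts with u = log(2*z + 1), dv = z**2 dz.
Then du = 2/(2*z + 1) dz and v = z**3/3.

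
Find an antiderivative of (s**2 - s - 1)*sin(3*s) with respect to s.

Use integration by parts with u = s**2 - s - 1, dv = sin(3*s) ds, so v = -cos(3*s)/3.
Apply parts 2 times (tabular method): alternate signs, differentiate u down to 0, integrate dv up.

-s**2*cos(3*s)/3 + 2*s*sin(3*s)/9 + s*cos(3*s)/3 - sin(3*s)/9 + 11*cos(3*s)/27 + C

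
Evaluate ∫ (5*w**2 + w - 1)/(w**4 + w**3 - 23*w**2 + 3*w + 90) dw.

Factor the denominator: (w - 3)**2*(w + 2)*(w + 5).
Partial-fraction decomposition: -119/(192*(w + 5)) + 17/(75*(w + 2)) + 629/(1600*(w - 3)) + 47/(40*(w - 3)**2).
Integrate each term; A/(w−a) gives A·log|w−a|; A/(w−a)² gives −A/(w−a).

629*log(w - 3)/1600 + 17*log(w + 2)/75 - 119*log(w + 5)/192 - 47/(40*w - 120) + C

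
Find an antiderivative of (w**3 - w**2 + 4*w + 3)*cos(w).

Use integration by parts with u = w**3 - w**2 + 4*w + 3, dv = cos(w) dw, so v = sin(w).
Apply parts 3 times (tabular method): alternate signs, differentiate u down to 0, integrate dv up.

w**3*sin(w) - w**2*sin(w) + 3*w**2*cos(w) - 2*w*sin(w) - 2*w*cos(w) + 5*sin(w) - 2*cos(w) + C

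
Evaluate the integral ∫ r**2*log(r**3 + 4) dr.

Let u = r**3 + 4, so du = (3*r**2) dr.
The integral becomes (1/3)·∫ log(u) du; integrate by parts with u′=log(u), dv′=du.

r**3*log(r**3 + 4)/3 - r**3/3 + 4*log(r**3 + 4)/3 + C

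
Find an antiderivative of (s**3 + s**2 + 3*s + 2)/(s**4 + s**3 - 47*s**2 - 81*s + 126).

Factor the denominator: (s - 7)*(s - 1)*(s + 3)*(s + 6).
Partial-fraction decomposition: 28/(39*(s + 6)) - 5/(24*(s + 3)) - 1/(24*(s - 1)) + 83/(156*(s - 7)).
Integrate each term: A/(s−a) contributes A·log|s−a|.

83*log(s - 7)/156 - log(s - 1)/24 - 5*log(s + 3)/24 + 28*log(s + 6)/39 + C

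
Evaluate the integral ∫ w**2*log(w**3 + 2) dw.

w**3*log(w**3 + 2)/3 - w**3/3 + 2*log(w**3 + 2)/3 + C

Let u = w**3 + 2, so du = (3*w**2) dw.
The integral becomes (1/3)·∫ log(u) du; integrate by parts with u′=log(u), dv′=du.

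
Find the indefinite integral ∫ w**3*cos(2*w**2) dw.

Let u = w², du = 2w dw; rewrite as (1/2)∫ u^1·cos(2u) du.
Now integrate by parts 1 time.

w**2*sin(2*w**2)/4 + cos(2*w**2)/8 + C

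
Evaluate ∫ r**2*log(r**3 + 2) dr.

r**3*log(r**3 + 2)/3 - r**3/3 + 2*log(r**3 + 2)/3 + C

Let u = r**3 + 2, so du = (3*r**2) dr.
The integral becomes (1/3)·∫ log(u) du; integrate by parts with u′=log(u), dv′=du.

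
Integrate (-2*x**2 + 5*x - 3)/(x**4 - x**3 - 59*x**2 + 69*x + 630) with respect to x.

-5*log(x - 6)/13 + 7*log(x - 5)/24 - log(x + 3)/8 + 17*log(x + 7)/78 + C

Factor the denominator: (x - 6)*(x - 5)*(x + 3)*(x + 7).
Partial-fraction decomposition: 17/(78*(x + 7)) - 1/(8*(x + 3)) + 7/(24*(x - 5)) - 5/(13*(x - 6)).
Integrate each term: A/(x−a) contributes A·log|x−a|.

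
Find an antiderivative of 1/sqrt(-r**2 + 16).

Substitute r = 4·sin(θ), so dr = 4·cos(θ) dθ and the radical becomes sqrt(-r**2 + 16) = 4·cos(θ) by the Pythagorean identity.
Integrate the resulting trig expression in θ, then back-substitute θ = asin(r/4), sin(θ) = r/4, cos(θ) = sqrt(-r**2 + 16)/4 (absorbing any constant into C).

asin(r/4) + C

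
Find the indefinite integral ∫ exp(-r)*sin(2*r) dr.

Let I denote the integral. Integrate by parts with u = sin(2*r), dv = exp(-r) dr, so v = -exp(-r): I = -exp(-r)*sin(2*r) + 2·∫ exp(-r)*cos(2*r) dr.
Apply parts again with u = cos(2*r), dv = exp(-r) dr: ∫ exp(-r)*cos(2*r) dr = -exp(-r)*cos(2*r) − 2·I. Substituting back brings back I: I = -exp(-r)*sin(2*r) - 2*exp(-r)*cos(2*r) − 4·I.
Solving for I: (1 + 4)·I equals the remaining terms, so I = (1/5)·(-exp(-r)*sin(2*r) - 2*exp(-r)*cos(2*r)).

-exp(-r)*sin(2*r)/5 - 2*exp(-r)*cos(2*r)/5 + C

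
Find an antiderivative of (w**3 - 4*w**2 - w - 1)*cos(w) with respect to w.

w**3*sin(w) - 4*w**2*sin(w) + 3*w**2*cos(w) - 7*w*sin(w) - 8*w*cos(w) + 7*sin(w) - 7*cos(w) + C

Use integration by parts with u = w**3 - 4*w**2 - w - 1, dv = cos(w) dw, so v = sin(w).
Apply parts 3 times (tabular method): alternate signs, differentiate u down to 0, integrate dv up.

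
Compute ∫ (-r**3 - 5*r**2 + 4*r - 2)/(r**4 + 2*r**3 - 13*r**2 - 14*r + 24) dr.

-31*log(r - 3)/35 + 2*log(r - 1)/15 - 11*log(r + 2)/15 + 17*log(r + 4)/35 + C

Factor the denominator: (r - 3)*(r - 1)*(r + 2)*(r + 4).
Partial-fraction decomposition: 17/(35*(r + 4)) - 11/(15*(r + 2)) + 2/(15*(r - 1)) - 31/(35*(r - 3)).
Integrate each term: A/(r−a) contributes A·log|r−a|.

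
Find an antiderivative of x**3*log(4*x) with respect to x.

Use integration by parts with u = log(4*x), dv = x**3 dx.
Then du = 1/x dx and v = x**4/4.

x**4*(log(x) + 2*log(2))/4 - x**4/16 + C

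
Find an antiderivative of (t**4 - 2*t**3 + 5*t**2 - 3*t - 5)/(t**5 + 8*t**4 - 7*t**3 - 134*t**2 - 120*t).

log(t)/24 + 191*log(t - 4)/1800 + 3*log(t + 1)/50 - 101*log(t + 5)/18 + 1921*log(t + 6)/300 + C

Factor the denominator: t*(t - 4)*(t + 1)*(t + 5)*(t + 6).
Partial-fraction decomposition: 1921/(300*(t + 6)) - 101/(18*(t + 5)) + 3/(50*(t + 1)) + 191/(1800*(t - 4)) + 1/(24*t).
Integrate each term: A/(t−a) contributes A·log|t−a|.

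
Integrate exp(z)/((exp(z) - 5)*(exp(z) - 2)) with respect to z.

log(exp(z) - 5)/3 - log(exp(z) - 2)/3 + C

Let u = e^z, du = e^z dz.
The integral becomes ∫ du/((u-2)(u-5)); decompose into partial fractions.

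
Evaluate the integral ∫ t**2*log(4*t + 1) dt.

t**3*log(4*t + 1)/3 - t**3/9 + t**2/24 - t/48 + log(4*t + 1)/192 + C

Use integration by parts with u = log(4*t + 1), dv = t**2 dt.
Then du = 4/(4*t + 1) dt and v = t**3/3.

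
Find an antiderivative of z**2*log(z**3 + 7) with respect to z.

z**3*log(z**3 + 7)/3 - z**3/3 + 7*log(z**3 + 7)/3 + C

Let u = z**3 + 7, so du = (3*z**2) dz.
The integral becomes (1/3)·∫ log(u) du; integrate by parts with u′=log(u), dv′=du.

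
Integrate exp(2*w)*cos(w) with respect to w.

exp(2*w)*sin(w)/5 + 2*exp(2*w)*cos(w)/5 + C

Let I denote the integral. Integrate by parts with u = cos(w), dv = exp(2*w) dw, so v = exp(2*w)/2: I = exp(2*w)*cos(w)/2 + (1/2)·∫ exp(2*w)*sin(w) dw.
Apply parts again with u = sin(w), dv = exp(2*w) dw: ∫ exp(2*w)*sin(w) dw = exp(2*w)*sin(w)/2 − (1/2)·I. Substituting back brings back I: I = exp(2*w)*sin(w)/4 + exp(2*w)*cos(w)/2 − (1/4)·I.
Solving for I: (1 + 1/4)·I equals the remaining terms, so I = (4/5)·(exp(2*w)*sin(w)/4 + exp(2*w)*cos(w)/2).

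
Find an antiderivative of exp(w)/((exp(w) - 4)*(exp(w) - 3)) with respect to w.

Let u = e^w, du = e^w dw.
The integral becomes ∫ du/((u-3)(u-4)); decompose into partial fractions.

log(exp(w) - 4) - log(exp(w) - 3) + C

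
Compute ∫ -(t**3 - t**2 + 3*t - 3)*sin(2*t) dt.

t**3*cos(2*t)/2 - 3*t**2*sin(2*t)/4 - t**2*cos(2*t)/2 + t*sin(2*t)/2 + 3*t*cos(2*t)/4 - 3*sin(2*t)/8 - 5*cos(2*t)/4 + C

Use integration by parts with u = t**3 - t**2 + 3*t - 3, dv = -sin(2*t) dt, so v = cos(2*t)/2.
Apply parts 3 times (tabular method): alternate signs, differentiate u down to 0, integrate dv up.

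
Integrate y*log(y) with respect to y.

y**2*log(y)/2 - y**2/4 + C

Use integration by parts with u = log(y), dv = y dy.
Then du = 1/y dy and v = y**2/2.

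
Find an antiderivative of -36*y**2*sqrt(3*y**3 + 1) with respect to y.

Let u = 3*y**3 + 1, so du = (9*y**2) dy.
Rewriting, the integral becomes -4·∫ √u du = -4·(2/3)u^(3/2).
Substituting back, u = 3*y**3 + 1.

-8*(3*y**3 + 1)**(3/2)/3 + C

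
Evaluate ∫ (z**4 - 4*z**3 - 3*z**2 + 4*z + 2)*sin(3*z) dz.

Use integration by parts with u = z**4 - 4*z**3 - 3*z**2 + 4*z + 2, dv = sin(3*z) dz, so v = -cos(3*z)/3.
Apply parts 4 times (tabular method): alternate signs, differentiate u down to 0, integrate dv up.

-z**4*cos(3*z)/3 + 4*z**3*sin(3*z)/9 + 4*z**3*cos(3*z)/3 - 4*z**2*sin(3*z)/3 + 13*z**2*cos(3*z)/9 - 26*z*sin(3*z)/27 - 20*z*cos(3*z)/9 + 20*sin(3*z)/27 - 80*cos(3*z)/81 + C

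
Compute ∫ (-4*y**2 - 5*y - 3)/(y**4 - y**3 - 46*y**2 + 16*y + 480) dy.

Factor the denominator: (y - 6)*(y - 4)*(y + 4)*(y + 5).
Partial-fraction decomposition: 26/(33*(y + 5)) - 47/(80*(y + 4)) + 29/(48*(y - 4)) - 177/(220*(y - 6)).
Integrate each term: A/(y−a) contributes A·log|y−a|.

-177*log(y - 6)/220 + 29*log(y - 4)/48 - 47*log(y + 4)/80 + 26*log(y + 5)/33 + C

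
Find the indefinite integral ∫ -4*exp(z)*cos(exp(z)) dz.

Let u = exp(z), so du = (exp(z)) dz.
Rewriting, the integral becomes -4·∫ cos(u) du = -4·sin(u).
Substituting back, u = exp(z).

-4*sin(exp(z)) + C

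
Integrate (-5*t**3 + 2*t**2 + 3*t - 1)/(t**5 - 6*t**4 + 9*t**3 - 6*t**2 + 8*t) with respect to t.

-log(t)/8 - 277*log(t - 4)/136 + 27*log(t - 2)/20 + 69*log(t**2 + 1)/170 + 38*atan(t)/85 + C

Factor the denominator: t*(t - 4)*(t - 2)*(t**2 + 1).
Partial-fraction decomposition: (69*t + 38)/(85*(t**2 + 1)) + 27/(20*(t - 2)) - 277/(136*(t - 4)) - 1/(8*t).
Integrate each term; A/(t−a) gives A·log|t−a|; the (Bt+D)/(t²+p²) term gives a log and an atan.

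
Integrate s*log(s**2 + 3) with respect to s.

Let u = s**2 + 3, so du = (2*s) ds.
The integral becomes (1/2)·∫ log(u) du; integrate by parts with u′=log(u), dv′=du.

s**2*log(s**2 + 3)/2 - s**2/2 + 3*log(s**2 + 3)/2 + C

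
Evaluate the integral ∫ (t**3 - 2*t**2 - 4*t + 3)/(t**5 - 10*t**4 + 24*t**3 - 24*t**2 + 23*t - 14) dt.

11*log(t - 7)/75 + log(t - 2)/5 - log(t - 1)/6 - 9*log(t**2 + 1)/100 - 13*atan(t)/50 + C

Factor the denominator: (t - 7)*(t - 2)*(t - 1)*(t**2 + 1).
Partial-fraction decomposition: -(9*t + 13)/(50*(t**2 + 1)) - 1/(6*(t - 1)) + 1/(5*(t - 2)) + 11/(75*(t - 7)).
Integrate each term; A/(t−a) gives A·log|t−a|; the (Bt+D)/(t²+p²) term gives a log and an atan.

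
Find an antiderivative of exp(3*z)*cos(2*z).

Let I denote the integral. Integrate by parts with u = cos(2*z), dv = exp(3*z) dz, so v = exp(3*z)/3: I = exp(3*z)*cos(2*z)/3 + (2/3)·∫ exp(3*z)*sin(2*z) dz.
Apply parts again with u = sin(2*z), dv = exp(3*z) dz: ∫ exp(3*z)*sin(2*z) dz = exp(3*z)*sin(2*z)/3 − (2/3)·I. Substituting back brings back I: I = 2*exp(3*z)*sin(2*z)/9 + exp(3*z)*cos(2*z)/3 − (4/9)·I.
Solving for I: (1 + 4/9)·I equals the remaining terms, so I = (9/13)·(2*exp(3*z)*sin(2*z)/9 + exp(3*z)*cos(2*z)/3).

2*exp(3*z)*sin(2*z)/13 + 3*exp(3*z)*cos(2*z)/13 + C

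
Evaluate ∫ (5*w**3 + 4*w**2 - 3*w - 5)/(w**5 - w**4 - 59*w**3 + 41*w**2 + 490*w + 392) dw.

Factor the denominator: (w - 7)*(w - 4)*(w + 1)*(w + 2)*(w + 7).
Partial-fraction decomposition: -501/(1540*(w + 7)) + 23/(270*(w + 2)) - 1/(80*(w + 1)) - 367/(990*(w - 4)) + 1885/(3024*(w - 7)).
Integrate each term: A/(w−a) contributes A·log|w−a|.

1885*log(w - 7)/3024 - 367*log(w - 4)/990 - log(w + 1)/80 + 23*log(w + 2)/270 - 501*log(w + 7)/1540 + C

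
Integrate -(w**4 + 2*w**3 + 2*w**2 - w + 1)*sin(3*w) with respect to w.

w**4*cos(3*w)/3 - 4*w**3*sin(3*w)/9 + 2*w**3*cos(3*w)/3 - 2*w**2*sin(3*w)/3 + 2*w**2*cos(3*w)/9 - 4*w*sin(3*w)/27 - 7*w*cos(3*w)/9 + 7*sin(3*w)/27 + 23*cos(3*w)/81 + C

Use integration by parts with u = w**4 + 2*w**3 + 2*w**2 - w + 1, dv = -sin(3*w) dw, so v = cos(3*w)/3.
Apply parts 4 times (tabular method): alternate signs, differentiate u down to 0, integrate dv up.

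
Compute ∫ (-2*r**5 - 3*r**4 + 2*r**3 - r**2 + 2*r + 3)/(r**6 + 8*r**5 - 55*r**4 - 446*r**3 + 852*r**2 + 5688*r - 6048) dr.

-6343*log(r - 6)/6240 + 2693*log(r - 4)/6600 + log(r - 1)/5880 + 2474627*log(r + 6)/117600 - 25665*log(r + 7)/1144 + 3729/(280*r + 1680) + C

Factor the denominator: (r - 6)*(r - 4)*(r - 1)*(r + 6)**2*(r + 7).
Partial-fraction decomposition: -25665/(1144*(r + 7)) + 2474627/(117600*(r + 6)) - 3729/(280*(r + 6)**2) + 1/(5880*(r - 1)) + 2693/(6600*(r - 4)) - 6343/(6240*(r - 6)).
Integrate each term; A/(r−a) gives A·log|r−a|; A/(r−a)² gives −A/(r−a).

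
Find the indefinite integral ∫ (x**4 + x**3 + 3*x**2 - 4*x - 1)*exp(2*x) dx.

Use integration by parts with u = x**4 + x**3 + 3*x**2 - 4*x - 1, dv = exp(2*x) dx, so v = exp(2*x)/2.
Apply parts 4 times (tabular method): alternate signs, differentiate u down to 0, integrate dv up.

(4*x**4 - 4*x**3 + 18*x**2 - 34*x + 13)*exp(2*x)/8 + C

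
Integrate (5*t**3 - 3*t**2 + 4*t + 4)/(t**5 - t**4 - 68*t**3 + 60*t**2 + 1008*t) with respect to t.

Factor the denominator: t*(t - 6)**2*(t + 4)*(t + 7).
Partial-fraction decomposition: -1886/(3549*(t + 7)) + 19/(60*(t + 4)) + 1603/(7605*(t - 6)) + 50/(39*(t - 6)**2) + 1/(252*t).
Integrate each term; A/(t−a) gives A·log|t−a|; A/(t−a)² gives −A/(t−a).

log(t)/252 + 1603*log(t - 6)/7605 + 19*log(t + 4)/60 - 1886*log(t + 7)/3549 - 50/(39*t - 234) + C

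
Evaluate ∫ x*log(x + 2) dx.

x**2*log(x + 2)/2 - x**2/4 + x - 2*log(x + 2) + C

Use integration by parts with u = log(x + 2), dv = x dx.
Then du = 1/(x + 2) dx and v = x**2/2.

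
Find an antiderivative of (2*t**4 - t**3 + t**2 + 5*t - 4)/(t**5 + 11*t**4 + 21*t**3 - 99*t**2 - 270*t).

2*log(t)/135 + 155*log(t - 3)/1296 + 179*log(t + 3)/108 - 1371*log(t + 5)/80 + 1405*log(t + 6)/81 + C

Factor the denominator: t*(t - 3)*(t + 3)*(t + 5)*(t + 6).
Partial-fraction decomposition: 1405/(81*(t + 6)) - 1371/(80*(t + 5)) + 179/(108*(t + 3)) + 155/(1296*(t - 3)) + 2/(135*t).
Integrate each term: A/(t−a) contributes A·log|t−a|.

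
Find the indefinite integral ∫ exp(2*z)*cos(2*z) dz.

Let I denote the integral. Integrate by parts with u = cos(2*z), dv = exp(2*z) dz, so v = exp(2*z)/2: I = exp(2*z)*cos(2*z)/2 + ∫ exp(2*z)*sin(2*z) dz.
Apply parts again with u = sin(2*z), dv = exp(2*z) dz: ∫ exp(2*z)*sin(2*z) dz = exp(2*z)*sin(2*z)/2 − I. Substituting back brings back I: I = exp(2*z)*sin(2*z)/2 + exp(2*z)*cos(2*z)/2 − I.
Solving for I: (1 + 1)·I equals the remaining terms, so I = (1/2)·(exp(2*z)*sin(2*z)/2 + exp(2*z)*cos(2*z)/2).

exp(2*z)*sin(2*z)/4 + exp(2*z)*cos(2*z)/4 + C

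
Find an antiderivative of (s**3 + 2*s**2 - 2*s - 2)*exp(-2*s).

Use integration by parts with u = s**3 + 2*s**2 - 2*s - 2, dv = exp(-2*s) ds, so v = -exp(-2*s)/2.
Apply parts 3 times (tabular method): alternate signs, differentiate u down to 0, integrate dv up.

(-4*s**3 - 14*s**2 - 6*s + 5)*exp(-2*s)/8 + C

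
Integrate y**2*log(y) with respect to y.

y**3*log(y)/3 - y**3/9 + C

Use integration by parts with u = log(y), dv = y**2 dy.
Then du = 1/y dy and v = y**3/3.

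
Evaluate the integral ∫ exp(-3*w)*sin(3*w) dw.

Let I denote the integral. Integrate by parts with u = sin(3*w), dv = exp(-3*w) dw, so v = -exp(-3*w)/3: I = -exp(-3*w)*sin(3*w)/3 + ∫ exp(-3*w)*cos(3*w) dw.
Apply parts again with u = cos(3*w), dv = exp(-3*w) dw: ∫ exp(-3*w)*cos(3*w) dw = -exp(-3*w)*cos(3*w)/3 − I. Substituting back brings back I: I = -exp(-3*w)*sin(3*w)/3 - exp(-3*w)*cos(3*w)/3 − I.
Solving for I: (1 + 1)·I equals the remaining terms, so I = (1/2)·(-exp(-3*w)*sin(3*w)/3 - exp(-3*w)*cos(3*w)/3).

-exp(-3*w)*sin(3*w)/6 - exp(-3*w)*cos(3*w)/6 + C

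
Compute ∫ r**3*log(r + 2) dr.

Use integration by parts with u = log(r + 2), dv = r**3 dr.
Then du = 1/(r + 2) dr and v = r**4/4.

r**4*log(r + 2)/4 - r**4/16 + r**3/6 - r**2/2 + 2*r - 4*log(r + 2) + C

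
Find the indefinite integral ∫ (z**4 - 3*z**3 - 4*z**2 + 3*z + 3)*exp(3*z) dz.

Use integration by parts with u = z**4 - 3*z**3 - 4*z**2 + 3*z + 3, dv = exp(3*z) dz, so v = exp(3*z)/3.
Apply parts 4 times (tabular method): alternate signs, differentiate u down to 0, integrate dv up.

(27*z**4 - 117*z**3 + 9*z**2 + 75*z + 56)*exp(3*z)/81 + C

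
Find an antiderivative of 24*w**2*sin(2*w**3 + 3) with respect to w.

-4*cos(2*w**3 + 3) + C

Let u = 2*w**3 + 3, so du = (6*w**2) dw.
Rewriting, the integral becomes 4·∫ sin(u) du = 4·-cos(u).
Substituting back, u = 2*w**3 + 3.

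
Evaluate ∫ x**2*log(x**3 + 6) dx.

x**3*log(x**3 + 6)/3 - x**3/3 + 2*log(x**3 + 6) + C

Let u = x**3 + 6, so du = (3*x**2) dx.
The integral becomes (1/3)·∫ log(u) du; integrate by parts with u′=log(u), dv′=du.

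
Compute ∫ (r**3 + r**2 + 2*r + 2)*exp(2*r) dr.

Use integration by parts with u = r**3 + r**2 + 2*r + 2, dv = exp(2*r) dr, so v = exp(2*r)/2.
Apply parts 3 times (tabular method): alternate signs, differentiate u down to 0, integrate dv up.

(4*r**3 - 2*r**2 + 10*r + 3)*exp(2*r)/8 + C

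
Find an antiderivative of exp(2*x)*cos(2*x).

exp(2*x)*sin(2*x)/4 + exp(2*x)*cos(2*x)/4 + C

Let I denote the integral. Integrate by parts with u = cos(2*x), dv = exp(2*x) dx, so v = exp(2*x)/2: I = exp(2*x)*cos(2*x)/2 + ∫ exp(2*x)*sin(2*x) dx.
Apply parts again with u = sin(2*x), dv = exp(2*x) dx: ∫ exp(2*x)*sin(2*x) dx = exp(2*x)*sin(2*x)/2 − I. Substituting back brings back I: I = exp(2*x)*sin(2*x)/2 + exp(2*x)*cos(2*x)/2 − I.
Solving for I: (1 + 1)·I equals the remaining terms, so I = (1/2)·(exp(2*x)*sin(2*x)/2 + exp(2*x)*cos(2*x)/2).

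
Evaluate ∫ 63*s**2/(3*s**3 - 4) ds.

7*log(3*s**3 - 4) + C

Let u = 3*s**3 - 4, so du = (9*s**2) ds.
Rewriting, the integral becomes 7·∫ 1/u du = 7·log(u).
Substituting back, u = 3*s**3 - 4.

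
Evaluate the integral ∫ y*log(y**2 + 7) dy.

Let u = y**2 + 7, so du = (2*y) dy.
The integral becomes (1/2)·∫ log(u) du; integrate by parts with u′=log(u), dv′=du.

y**2*log(y**2 + 7)/2 - y**2/2 + 7*log(y**2 + 7)/2 + C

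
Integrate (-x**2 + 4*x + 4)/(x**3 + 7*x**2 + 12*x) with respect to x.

Factor the denominator: x*(x + 3)*(x + 4).
Partial-fraction decomposition: -7/(x + 4) + 17/(3*(x + 3)) + 1/(3*x).
Integrate each term: A/(x−a) contributes A·log|x−a|.

log(x)/3 + 17*log(x + 3)/3 - 7*log(x + 4) + C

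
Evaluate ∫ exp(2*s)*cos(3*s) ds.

Let I denote the integral. Integrate by parts with u = cos(3*s), dv = exp(2*s) ds, so v = exp(2*s)/2: I = exp(2*s)*cos(3*s)/2 + (3/2)·∫ exp(2*s)*sin(3*s) ds.
Apply parts again with u = sin(3*s), dv = exp(2*s) ds: ∫ exp(2*s)*sin(3*s) ds = exp(2*s)*sin(3*s)/2 − (3/2)·I. Substituting back brings back I: I = 3*exp(2*s)*sin(3*s)/4 + exp(2*s)*cos(3*s)/2 − (9/4)·I.
Solving for I: (1 + 9/4)·I equals the remaining terms, so I = (4/13)·(3*exp(2*s)*sin(3*s)/4 + exp(2*s)*cos(3*s)/2).

3*exp(2*s)*sin(3*s)/13 + 2*exp(2*s)*cos(3*s)/13 + C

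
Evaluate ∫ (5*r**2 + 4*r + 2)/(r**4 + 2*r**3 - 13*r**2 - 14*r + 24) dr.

59*log(r - 3)/70 - 11*log(r - 1)/30 + 7*log(r + 2)/15 - 33*log(r + 4)/35 + C

Factor the denominator: (r - 3)*(r - 1)*(r + 2)*(r + 4).
Partial-fraction decomposition: -33/(35*(r + 4)) + 7/(15*(r + 2)) - 11/(30*(r - 1)) + 59/(70*(r - 3)).
Integrate each term: A/(r−a) contributes A·log|r−a|.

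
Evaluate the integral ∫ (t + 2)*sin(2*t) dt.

-t*cos(2*t)/2 + sin(2*t)/4 - cos(2*t) + C

Use integration by parts with u = t + 2, dv = sin(2*t) dt, so v = -cos(2*t)/2.
Apply parts 1 times (tabular method): alternate signs, differentiate u down to 0, integrate dv up.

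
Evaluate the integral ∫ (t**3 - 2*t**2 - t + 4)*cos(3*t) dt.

t**3*sin(3*t)/3 - 2*t**2*sin(3*t)/3 + t**2*cos(3*t)/3 - 5*t*sin(3*t)/9 - 4*t*cos(3*t)/9 + 40*sin(3*t)/27 - 5*cos(3*t)/27 + C

Use integration by parts with u = t**3 - 2*t**2 - t + 4, dv = cos(3*t) dt, so v = sin(3*t)/3.
Apply parts 3 times (tabular method): alternate signs, differentiate u down to 0, integrate dv up.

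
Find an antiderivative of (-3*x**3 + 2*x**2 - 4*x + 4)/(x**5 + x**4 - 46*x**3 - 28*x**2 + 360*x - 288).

-149*log(x - 6)/600 + 5*log(x - 2)/48 - log(x - 1)/175 - 61*log(x + 4)/150 + 187*log(x + 6)/336 + C

Factor the denominator: (x - 6)*(x - 2)*(x - 1)*(x + 4)*(x + 6).
Partial-fraction decomposition: 187/(336*(x + 6)) - 61/(150*(x + 4)) - 1/(175*(x - 1)) + 5/(48*(x - 2)) - 149/(600*(x - 6)).
Integrate each term: A/(x−a) contributes A·log|x−a|.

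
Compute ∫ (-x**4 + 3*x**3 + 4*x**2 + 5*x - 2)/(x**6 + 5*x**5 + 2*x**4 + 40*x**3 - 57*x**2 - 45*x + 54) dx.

Factor the denominator: (x - 1)**2*(x + 1)*(x + 6)*(x**2 + 9).
Partial-fraction decomposition: -(185*x + 159)/(900*(x**2 + 9)) + 1832/(11025*(x + 6)) - 7/(200*(x + 1)) + 729/(9800*(x - 1)) + 9/(140*(x - 1)**2).
Integrate each term; A/(x−a) gives A·log|x−a|; the (Bx+D)/(x²+p²) term gives a log and an atan.

729*log(x - 1)/9800 - 7*log(x + 1)/200 + 1832*log(x + 6)/11025 - 37*log(x**2 + 9)/360 - 53*atan(x/3)/900 - 9/(140*x - 140) + C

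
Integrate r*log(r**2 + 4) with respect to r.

Let u = r**2 + 4, so du = (2*r) dr.
The integral becomes (1/2)·∫ log(u) du; integrate by parts with u′=log(u), dv′=du.

r**2*log(r**2 + 4)/2 - r**2/2 + 2*log(r**2 + 4) + C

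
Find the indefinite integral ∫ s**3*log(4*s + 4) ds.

s**4*log(4*s + 4)/4 - s**4/16 + s**3/12 - s**2/8 + s/4 - log(s + 1)/4 + C

Use integration by parts with u = log(4*s + 4), dv = s**3 ds.
Then du = 4/(4*s + 4) ds and v = s**4/4.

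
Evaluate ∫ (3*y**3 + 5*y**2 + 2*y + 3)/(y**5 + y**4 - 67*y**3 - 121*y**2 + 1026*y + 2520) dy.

1291*log(y - 7)/2860 - 57*log(y - 5)/176 - 13*log(y + 3)/80 + 13*log(y + 4)/22 - 159*log(y + 6)/286 + C

Factor the denominator: (y - 7)*(y - 5)*(y + 3)*(y + 4)*(y + 6).
Partial-fraction decomposition: -159/(286*(y + 6)) + 13/(22*(y + 4)) - 13/(80*(y + 3)) - 57/(176*(y - 5)) + 1291/(2860*(y - 7)).
Integrate each term: A/(y−a) contributes A·log|y−a|.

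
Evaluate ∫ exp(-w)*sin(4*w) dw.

-exp(-w)*sin(4*w)/17 - 4*exp(-w)*cos(4*w)/17 + C

Let I denote the integral. Integrate by parts with u = sin(4*w), dv = exp(-w) dw, so v = -exp(-w): I = -exp(-w)*sin(4*w) + 4·∫ exp(-w)*cos(4*w) dw.
Apply parts again with u = cos(4*w), dv = exp(-w) dw: ∫ exp(-w)*cos(4*w) dw = -exp(-w)*cos(4*w) − 4·I. Substituting back brings back I: I = -exp(-w)*sin(4*w) - 4*exp(-w)*cos(4*w) − 16·I.
Solving for I: (1 + 16)·I equals the remaining terms, so I = (1/17)·(-exp(-w)*sin(4*w) - 4*exp(-w)*cos(4*w)).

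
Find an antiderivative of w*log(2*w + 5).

Use integration by parts with u = log(2*w + 5), dv = w dw.
Then du = 2/(2*w + 5) dw and v = w**2/2.

w**2*log(2*w + 5)/2 - w**2/4 + 5*w/4 - 25*log(2*w + 5)/8 + C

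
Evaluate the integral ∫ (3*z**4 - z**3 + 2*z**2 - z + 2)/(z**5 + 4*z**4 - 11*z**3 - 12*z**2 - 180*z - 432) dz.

367*log(z - 4)/750 - 17*log(z + 2)/78 + 523*log(z + 6)/225 + 5911*log(z**2 + 9)/29250 - 7052*atan(z/3)/14625 + C

Factor the denominator: (z - 4)*(z + 2)*(z + 6)*(z**2 + 9).
Partial-fraction decomposition: (5911*z - 21156)/(14625*(z**2 + 9)) + 523/(225*(z + 6)) - 17/(78*(z + 2)) + 367/(750*(z - 4)).
Integrate each term; A/(z−a) gives A·log|z−a|; the (Bz+D)/(z²+p²) term gives a log and an atan.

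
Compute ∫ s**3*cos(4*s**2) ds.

Let u = s², du = 2s ds; rewrite as (1/2)∫ u^1·cos(4u) du.
Now integrate by parts 1 time.

s**2*sin(4*s**2)/8 + cos(4*s**2)/32 + C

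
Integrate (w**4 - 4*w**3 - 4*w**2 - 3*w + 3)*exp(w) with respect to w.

(w**4 - 8*w**3 + 20*w**2 - 43*w + 46)*exp(w) + C

Use integration by parts with u = w**4 - 4*w**3 - 4*w**2 - 3*w + 3, dv = exp(w) dw, so v = exp(w).
Apply parts 4 times (tabular method): alternate signs, differentiate u down to 0, integrate dv up.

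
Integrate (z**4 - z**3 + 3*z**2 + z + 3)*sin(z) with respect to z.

Use integration by parts with u = z**4 - z**3 + 3*z**2 + z + 3, dv = sin(z) dz, so v = -cos(z).
Apply parts 4 times (tabular method): alternate signs, differentiate u down to 0, integrate dv up.

-z**4*cos(z) + 4*z**3*sin(z) + z**3*cos(z) - 3*z**2*sin(z) + 9*z**2*cos(z) - 18*z*sin(z) - 7*z*cos(z) + 7*sin(z) - 21*cos(z) + C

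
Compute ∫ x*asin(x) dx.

Use integration by parts with u = arcsin(x), dv = x dx.
Then du = 1/sqrt(-x**2 + 1) dx.

x**2*asin(x)/2 + x*sqrt(-x**2 + 1)/4 - asin(x)/4 + C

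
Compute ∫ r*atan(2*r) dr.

r**2*atan(2*r)/2 - r/4 + atan(2*r)/8 + C

Use integration by parts with u = arctan(2*r), dv = r dr.
Then du = 2/(4*r**2 + 1) dr.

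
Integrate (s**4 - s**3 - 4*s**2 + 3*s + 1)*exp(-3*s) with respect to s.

(-27*s**4 - 9*s**3 + 99*s**2 - 15*s - 32)*exp(-3*s)/81 + C

Use integration by parts with u = s**4 - s**3 - 4*s**2 + 3*s + 1, dv = exp(-3*s) ds, so v = -exp(-3*s)/3.
Apply parts 4 times (tabular method): alternate signs, differentiate u down to 0, integrate dv up.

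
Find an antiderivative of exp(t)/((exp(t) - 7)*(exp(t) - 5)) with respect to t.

log(exp(t) - 7)/2 - log(exp(t) - 5)/2 + C

Let u = e^t, du = e^t dt.
The integral becomes ∫ du/((u-5)(u-7)); decompose into partial fractions.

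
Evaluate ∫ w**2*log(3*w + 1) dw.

Use integration by parts with u = log(3*w + 1), dv = w**2 dw.
Then du = 3/(3*w + 1) dw and v = w**3/3.

w**3*log(3*w + 1)/3 - w**3/9 + w**2/18 - w/27 + log(3*w + 1)/81 + C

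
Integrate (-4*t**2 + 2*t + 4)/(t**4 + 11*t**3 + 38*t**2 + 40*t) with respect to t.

Factor the denominator: t*(t + 2)*(t + 4)*(t + 5).
Partial-fraction decomposition: 106/(15*(t + 5)) - 17/(2*(t + 4)) + 4/(3*(t + 2)) + 1/(10*t).
Integrate each term: A/(t−a) contributes A·log|t−a|.

log(t)/10 + 4*log(t + 2)/3 - 17*log(t + 4)/2 + 106*log(t + 5)/15 + C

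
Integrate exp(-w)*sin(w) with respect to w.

-exp(-w)*sin(w)/2 - exp(-w)*cos(w)/2 + C

Let I denote the integral. Integrate by parts with u = sin(w), dv = exp(-w) dw, so v = -exp(-w): I = -exp(-w)*sin(w) + ∫ exp(-w)*cos(w) dw.
Apply parts again with u = cos(w), dv = exp(-w) dw: ∫ exp(-w)*cos(w) dw = -exp(-w)*cos(w) − I. Substituting back brings back I: I = -exp(-w)*sin(w) - exp(-w)*cos(w) − I.
Solving for I: (1 + 1)·I equals the remaining terms, so I = (1/2)·(-exp(-w)*sin(w) - exp(-w)*cos(w)).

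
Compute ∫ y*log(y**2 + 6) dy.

Let u = y**2 + 6, so du = (2*y) dy.
The integral becomes (1/2)·∫ log(u) du; integrate by parts with u′=log(u), dv′=du.

y**2*log(y**2 + 6)/2 - y**2/2 + 3*log(y**2 + 6) + C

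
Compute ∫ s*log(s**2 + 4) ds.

Let u = s**2 + 4, so du = (2*s) ds.
The integral becomes (1/2)·∫ log(u) du; integrate by parts with u′=log(u), dv′=du.

s**2*log(s**2 + 4)/2 - s**2/2 + 2*log(s**2 + 4) + C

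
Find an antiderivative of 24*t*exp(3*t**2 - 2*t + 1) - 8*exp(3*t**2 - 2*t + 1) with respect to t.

Let u = 3*t**2 - 2*t + 1, so du = (6*t - 2) dt.
Rewriting, the integral becomes 4·∫ e^u du = 4·e^u.
Substituting back, u = 3*t**2 - 2*t + 1.

4*exp(3*t**2 - 2*t + 1) + C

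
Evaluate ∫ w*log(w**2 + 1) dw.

Let u = w**2 + 1, so du = (2*w) dw.
The integral becomes (1/2)·∫ log(u) du; integrate by parts with u′=log(u), dv′=du.

w**2*log(w**2 + 1)/2 - w**2/2 + log(w**2 + 1)/2 + C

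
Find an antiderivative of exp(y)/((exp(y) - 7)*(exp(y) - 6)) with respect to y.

Let u = e^y, du = e^y dy.
The integral becomes ∫ du/((u-7)(u-6)); decompose into partial fractions.

log(exp(y) - 7) - log(exp(y) - 6) + C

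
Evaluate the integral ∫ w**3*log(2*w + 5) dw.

w**4*log(2*w + 5)/4 - w**4/16 + 5*w**3/24 - 25*w**2/32 + 125*w/32 - 625*log(2*w + 5)/64 + C

Use integration by parts with u = log(2*w + 5), dv = w**3 dw.
Then du = 2/(2*w + 5) dw and v = w**4/4.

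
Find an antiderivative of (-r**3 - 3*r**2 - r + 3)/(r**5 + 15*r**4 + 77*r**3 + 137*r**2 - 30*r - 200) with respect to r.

Factor the denominator: (r - 1)*(r + 2)*(r + 4)*(r + 5)**2.
Partial-fraction decomposition: -41/(18*(r + 5)) - 29/(9*(r + 5)**2) + 23/(10*(r + 4)) - 1/(54*(r + 2)) - 1/(270*(r - 1)).
Integrate each term; A/(r−a) gives A·log|r−a|; A/(r−a)² gives −A/(r−a).

-log(r - 1)/270 - log(r + 2)/54 + 23*log(r + 4)/10 - 41*log(r + 5)/18 + 29/(9*r + 45) + C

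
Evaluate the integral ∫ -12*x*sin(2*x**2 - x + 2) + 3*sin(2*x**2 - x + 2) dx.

3*cos(2*x**2 - x + 2) + C

Let u = 2*x**2 - x + 2, so du = (4*x - 1) dx.
Rewriting, the integral becomes -3·∫ sin(u) du = -3·-cos(u).
Substituting back, u = 2*x**2 - x + 2.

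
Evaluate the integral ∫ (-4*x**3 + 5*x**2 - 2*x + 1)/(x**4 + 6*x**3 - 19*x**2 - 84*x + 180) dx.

Factor the denominator: (x - 3)*(x - 2)*(x + 5)*(x + 6).
Partial-fraction decomposition: -1057/(72*(x + 6)) + 159/(14*(x + 5)) + 15/(56*(x - 2)) - 17/(18*(x - 3)).
Integrate each term: A/(x−a) contributes A·log|x−a|.

-17*log(x - 3)/18 + 15*log(x - 2)/56 + 159*log(x + 5)/14 - 1057*log(x + 6)/72 + C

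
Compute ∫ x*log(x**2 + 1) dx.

x**2*log(x**2 + 1)/2 - x**2/2 + log(x**2 + 1)/2 + C

Let u = x**2 + 1, so du = (2*x) dx.
The integral becomes (1/2)·∫ log(u) du; integrate by parts with u′=log(u), dv′=du.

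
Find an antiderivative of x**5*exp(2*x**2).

Let u = x², du = 2x dx; rewrite as (1/2)∫ u^2·exp(2u) du.
Now integrate by parts 2 times.

(2*x**4 - 2*x**2 + 1)*exp(2*x**2)/8 + C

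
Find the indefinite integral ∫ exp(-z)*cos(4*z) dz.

Let I denote the integral. Integrate by parts with u = cos(4*z), dv = exp(-z) dz, so v = -exp(-z): I = -exp(-z)*cos(4*z) − 4·∫ exp(-z)*sin(4*z) dz.
Apply parts again with u = sin(4*z), dv = exp(-z) dz: ∫ exp(-z)*sin(4*z) dz = -exp(-z)*sin(4*z) + 4·I. Substituting back brings back I: I = 4*exp(-z)*sin(4*z) - exp(-z)*cos(4*z) − 16·I.
Solving for I: (1 + 16)·I equals the remaining terms, so I = (1/17)·(4*exp(-z)*sin(4*z) - exp(-z)*cos(4*z)).

4*exp(-z)*sin(4*z)/17 - exp(-z)*cos(4*z)/17 + C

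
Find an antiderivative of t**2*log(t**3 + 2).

t**3*log(t**3 + 2)/3 - t**3/3 + 2*log(t**3 + 2)/3 + C

Let u = t**3 + 2, so du = (3*t**2) dt.
The integral becomes (1/3)·∫ log(u) du; integrate by parts with u′=log(u), dv′=du.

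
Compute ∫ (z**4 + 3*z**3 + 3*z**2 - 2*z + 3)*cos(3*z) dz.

z**4*sin(3*z)/3 + z**3*sin(3*z) + 4*z**3*cos(3*z)/9 + 5*z**2*sin(3*z)/9 + z**2*cos(3*z) - 4*z*sin(3*z)/3 + 10*z*cos(3*z)/27 + 71*sin(3*z)/81 - 4*cos(3*z)/9 + C

Use integration by parts with u = z**4 + 3*z**3 + 3*z**2 - 2*z + 3, dv = cos(3*z) dz, so v = sin(3*z)/3.
Apply parts 4 times (tabular method): alternate signs, differentiate u down to 0, integrate dv up.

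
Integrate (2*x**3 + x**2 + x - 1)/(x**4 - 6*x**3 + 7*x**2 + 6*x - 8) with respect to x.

Factor the denominator: (x - 4)*(x - 2)*(x - 1)*(x + 1).
Partial-fraction decomposition: 1/(10*(x + 1)) + 1/(2*(x - 1)) - 7/(2*(x - 2)) + 49/(10*(x - 4)).
Integrate each term: A/(x−a) contributes A·log|x−a|.

49*log(x - 4)/10 - 7*log(x - 2)/2 + log(x - 1)/2 + log(x + 1)/10 + C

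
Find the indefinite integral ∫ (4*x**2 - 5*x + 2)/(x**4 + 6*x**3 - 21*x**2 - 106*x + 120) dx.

Factor the denominator: (x - 4)*(x - 1)*(x + 5)*(x + 6).
Partial-fraction decomposition: -88/(35*(x + 6)) + 127/(54*(x + 5)) - 1/(126*(x - 1)) + 23/(135*(x - 4)).
Integrate each term: A/(x−a) contributes A·log|x−a|.

23*log(x - 4)/135 - log(x - 1)/126 + 127*log(x + 5)/54 - 88*log(x + 6)/35 + C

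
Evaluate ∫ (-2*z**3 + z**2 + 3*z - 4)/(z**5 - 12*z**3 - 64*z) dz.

Factor the denominator: z*(z - 4)*(z + 4)*(z**2 + 4).
Partial-fraction decomposition: -(2*z + 11)/(20*(z**2 + 4)) + 1/(5*(z + 4)) - 13/(80*(z - 4)) + 1/(16*z).
Integrate each term; A/(z−a) gives A·log|z−a|; the (Bz+D)/(z²+p²) term gives a log and an atan.

log(z)/16 - 13*log(z - 4)/80 + log(z + 4)/5 - log(z**2 + 4)/20 - 11*atan(z/2)/40 + C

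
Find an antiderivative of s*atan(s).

s**2*atan(s)/2 - s/2 + atan(s)/2 + C

Use integration by parts with u = arctan(s), dv = s ds.
Then du = 1/(s**2 + 1) ds.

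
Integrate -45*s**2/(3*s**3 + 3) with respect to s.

-5*log(3*s**3 + 3) + C

Let u = 3*s**3 + 3, so du = (9*s**2) ds.
Rewriting, the integral becomes -5·∫ 1/u du = -5·log(u).
Substituting back, u = 3*s**3 + 3.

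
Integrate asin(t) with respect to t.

t*asin(t) + sqrt(-t**2 + 1) + C

Use integration by parts with u = arcsin(t), dv = dt.
Then du = 1/sqrt(-t**2 + 1) dt.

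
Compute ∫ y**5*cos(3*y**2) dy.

Let u = y², du = 2y dy; rewrite as (1/2)∫ u^2·cos(3u) du.
Now integrate by parts 2 times.

y**4*sin(3*y**2)/6 + y**2*cos(3*y**2)/9 - sin(3*y**2)/27 + C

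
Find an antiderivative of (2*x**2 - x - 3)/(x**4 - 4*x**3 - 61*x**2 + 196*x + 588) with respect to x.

Factor the denominator: (x - 7)*(x - 6)*(x + 2)*(x + 7).
Partial-fraction decomposition: -51/(455*(x + 7)) + 7/(360*(x + 2)) - 63/(104*(x - 6)) + 44/(63*(x - 7)).
Integrate each term: A/(x−a) contributes A·log|x−a|.

44*log(x - 7)/63 - 63*log(x - 6)/104 + 7*log(x + 2)/360 - 51*log(x + 7)/455 + C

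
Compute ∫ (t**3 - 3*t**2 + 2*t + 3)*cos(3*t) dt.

t**3*sin(3*t)/3 - t**2*sin(3*t) + t**2*cos(3*t)/3 + 4*t*sin(3*t)/9 - 2*t*cos(3*t)/3 + 11*sin(3*t)/9 + 4*cos(3*t)/27 + C

Use integration by parts with u = t**3 - 3*t**2 + 2*t + 3, dv = cos(3*t) dt, so v = sin(3*t)/3.
Apply parts 3 times (tabular method): alternate signs, differentiate u down to 0, integrate dv up.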